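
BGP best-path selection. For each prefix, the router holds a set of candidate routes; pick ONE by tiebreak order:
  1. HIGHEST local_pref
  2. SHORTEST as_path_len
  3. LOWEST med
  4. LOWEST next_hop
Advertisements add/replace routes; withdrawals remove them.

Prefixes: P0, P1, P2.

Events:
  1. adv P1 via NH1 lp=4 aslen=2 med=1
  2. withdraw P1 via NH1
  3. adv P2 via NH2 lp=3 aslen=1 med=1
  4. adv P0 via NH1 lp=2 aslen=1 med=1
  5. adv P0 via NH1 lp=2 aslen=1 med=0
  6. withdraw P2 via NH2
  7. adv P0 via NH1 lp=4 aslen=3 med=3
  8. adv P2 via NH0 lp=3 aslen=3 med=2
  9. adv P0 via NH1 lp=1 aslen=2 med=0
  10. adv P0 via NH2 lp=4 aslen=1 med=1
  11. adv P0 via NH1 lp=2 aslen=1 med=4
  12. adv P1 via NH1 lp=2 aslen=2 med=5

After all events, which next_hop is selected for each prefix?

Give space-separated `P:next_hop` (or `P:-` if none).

Op 1: best P0=- P1=NH1 P2=-
Op 2: best P0=- P1=- P2=-
Op 3: best P0=- P1=- P2=NH2
Op 4: best P0=NH1 P1=- P2=NH2
Op 5: best P0=NH1 P1=- P2=NH2
Op 6: best P0=NH1 P1=- P2=-
Op 7: best P0=NH1 P1=- P2=-
Op 8: best P0=NH1 P1=- P2=NH0
Op 9: best P0=NH1 P1=- P2=NH0
Op 10: best P0=NH2 P1=- P2=NH0
Op 11: best P0=NH2 P1=- P2=NH0
Op 12: best P0=NH2 P1=NH1 P2=NH0

Answer: P0:NH2 P1:NH1 P2:NH0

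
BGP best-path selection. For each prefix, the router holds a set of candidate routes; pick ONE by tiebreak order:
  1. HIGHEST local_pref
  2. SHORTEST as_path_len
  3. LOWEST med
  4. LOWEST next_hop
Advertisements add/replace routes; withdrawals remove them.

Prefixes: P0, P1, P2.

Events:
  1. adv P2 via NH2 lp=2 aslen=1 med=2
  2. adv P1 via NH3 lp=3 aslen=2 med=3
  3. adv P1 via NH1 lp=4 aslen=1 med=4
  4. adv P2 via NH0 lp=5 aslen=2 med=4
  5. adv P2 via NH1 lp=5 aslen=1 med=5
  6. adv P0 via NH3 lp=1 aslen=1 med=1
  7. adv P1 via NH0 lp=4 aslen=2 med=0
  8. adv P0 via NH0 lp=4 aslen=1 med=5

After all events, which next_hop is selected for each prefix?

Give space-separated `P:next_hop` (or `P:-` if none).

Answer: P0:NH0 P1:NH1 P2:NH1

Derivation:
Op 1: best P0=- P1=- P2=NH2
Op 2: best P0=- P1=NH3 P2=NH2
Op 3: best P0=- P1=NH1 P2=NH2
Op 4: best P0=- P1=NH1 P2=NH0
Op 5: best P0=- P1=NH1 P2=NH1
Op 6: best P0=NH3 P1=NH1 P2=NH1
Op 7: best P0=NH3 P1=NH1 P2=NH1
Op 8: best P0=NH0 P1=NH1 P2=NH1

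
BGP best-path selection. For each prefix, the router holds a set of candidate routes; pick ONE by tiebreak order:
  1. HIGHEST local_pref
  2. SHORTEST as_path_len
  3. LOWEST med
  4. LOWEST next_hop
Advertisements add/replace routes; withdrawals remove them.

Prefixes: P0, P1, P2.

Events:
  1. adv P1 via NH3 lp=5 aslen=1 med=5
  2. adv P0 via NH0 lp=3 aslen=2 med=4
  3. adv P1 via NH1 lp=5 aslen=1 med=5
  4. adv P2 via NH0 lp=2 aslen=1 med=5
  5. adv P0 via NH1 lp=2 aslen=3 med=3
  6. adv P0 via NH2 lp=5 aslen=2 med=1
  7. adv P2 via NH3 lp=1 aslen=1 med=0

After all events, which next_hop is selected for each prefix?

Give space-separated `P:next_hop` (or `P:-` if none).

Answer: P0:NH2 P1:NH1 P2:NH0

Derivation:
Op 1: best P0=- P1=NH3 P2=-
Op 2: best P0=NH0 P1=NH3 P2=-
Op 3: best P0=NH0 P1=NH1 P2=-
Op 4: best P0=NH0 P1=NH1 P2=NH0
Op 5: best P0=NH0 P1=NH1 P2=NH0
Op 6: best P0=NH2 P1=NH1 P2=NH0
Op 7: best P0=NH2 P1=NH1 P2=NH0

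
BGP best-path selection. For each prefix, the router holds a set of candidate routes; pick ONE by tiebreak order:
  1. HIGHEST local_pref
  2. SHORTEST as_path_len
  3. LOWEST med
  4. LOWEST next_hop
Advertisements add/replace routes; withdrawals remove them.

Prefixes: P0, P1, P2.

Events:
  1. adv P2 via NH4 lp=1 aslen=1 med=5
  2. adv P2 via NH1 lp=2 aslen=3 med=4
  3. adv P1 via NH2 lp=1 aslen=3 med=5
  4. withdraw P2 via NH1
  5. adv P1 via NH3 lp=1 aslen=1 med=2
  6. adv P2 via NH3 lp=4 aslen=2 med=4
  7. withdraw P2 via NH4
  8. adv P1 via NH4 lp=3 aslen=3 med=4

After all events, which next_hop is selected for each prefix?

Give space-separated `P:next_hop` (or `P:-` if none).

Op 1: best P0=- P1=- P2=NH4
Op 2: best P0=- P1=- P2=NH1
Op 3: best P0=- P1=NH2 P2=NH1
Op 4: best P0=- P1=NH2 P2=NH4
Op 5: best P0=- P1=NH3 P2=NH4
Op 6: best P0=- P1=NH3 P2=NH3
Op 7: best P0=- P1=NH3 P2=NH3
Op 8: best P0=- P1=NH4 P2=NH3

Answer: P0:- P1:NH4 P2:NH3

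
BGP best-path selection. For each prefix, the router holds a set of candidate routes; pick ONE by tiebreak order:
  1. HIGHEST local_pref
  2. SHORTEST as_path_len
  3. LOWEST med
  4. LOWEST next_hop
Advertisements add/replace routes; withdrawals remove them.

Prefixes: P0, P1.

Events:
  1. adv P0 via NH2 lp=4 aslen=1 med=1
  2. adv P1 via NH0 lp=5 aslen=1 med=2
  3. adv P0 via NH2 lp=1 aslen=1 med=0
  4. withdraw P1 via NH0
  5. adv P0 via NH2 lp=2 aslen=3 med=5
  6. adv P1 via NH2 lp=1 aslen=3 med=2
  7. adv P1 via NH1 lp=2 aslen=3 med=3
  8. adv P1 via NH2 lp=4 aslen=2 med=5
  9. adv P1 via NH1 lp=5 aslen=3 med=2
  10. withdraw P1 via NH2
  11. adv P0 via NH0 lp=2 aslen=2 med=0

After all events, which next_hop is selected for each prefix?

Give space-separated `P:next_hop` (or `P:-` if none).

Answer: P0:NH0 P1:NH1

Derivation:
Op 1: best P0=NH2 P1=-
Op 2: best P0=NH2 P1=NH0
Op 3: best P0=NH2 P1=NH0
Op 4: best P0=NH2 P1=-
Op 5: best P0=NH2 P1=-
Op 6: best P0=NH2 P1=NH2
Op 7: best P0=NH2 P1=NH1
Op 8: best P0=NH2 P1=NH2
Op 9: best P0=NH2 P1=NH1
Op 10: best P0=NH2 P1=NH1
Op 11: best P0=NH0 P1=NH1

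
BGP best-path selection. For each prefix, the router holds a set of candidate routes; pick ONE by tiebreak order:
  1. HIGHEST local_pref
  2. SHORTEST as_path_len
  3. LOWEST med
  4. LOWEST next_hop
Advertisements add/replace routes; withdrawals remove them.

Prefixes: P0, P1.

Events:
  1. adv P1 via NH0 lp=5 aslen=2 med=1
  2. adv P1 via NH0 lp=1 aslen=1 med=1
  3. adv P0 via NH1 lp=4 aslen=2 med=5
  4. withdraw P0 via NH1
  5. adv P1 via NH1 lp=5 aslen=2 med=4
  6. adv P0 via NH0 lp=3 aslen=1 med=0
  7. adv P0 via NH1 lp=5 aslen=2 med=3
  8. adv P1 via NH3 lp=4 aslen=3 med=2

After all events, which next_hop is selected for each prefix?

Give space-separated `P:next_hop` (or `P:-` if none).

Op 1: best P0=- P1=NH0
Op 2: best P0=- P1=NH0
Op 3: best P0=NH1 P1=NH0
Op 4: best P0=- P1=NH0
Op 5: best P0=- P1=NH1
Op 6: best P0=NH0 P1=NH1
Op 7: best P0=NH1 P1=NH1
Op 8: best P0=NH1 P1=NH1

Answer: P0:NH1 P1:NH1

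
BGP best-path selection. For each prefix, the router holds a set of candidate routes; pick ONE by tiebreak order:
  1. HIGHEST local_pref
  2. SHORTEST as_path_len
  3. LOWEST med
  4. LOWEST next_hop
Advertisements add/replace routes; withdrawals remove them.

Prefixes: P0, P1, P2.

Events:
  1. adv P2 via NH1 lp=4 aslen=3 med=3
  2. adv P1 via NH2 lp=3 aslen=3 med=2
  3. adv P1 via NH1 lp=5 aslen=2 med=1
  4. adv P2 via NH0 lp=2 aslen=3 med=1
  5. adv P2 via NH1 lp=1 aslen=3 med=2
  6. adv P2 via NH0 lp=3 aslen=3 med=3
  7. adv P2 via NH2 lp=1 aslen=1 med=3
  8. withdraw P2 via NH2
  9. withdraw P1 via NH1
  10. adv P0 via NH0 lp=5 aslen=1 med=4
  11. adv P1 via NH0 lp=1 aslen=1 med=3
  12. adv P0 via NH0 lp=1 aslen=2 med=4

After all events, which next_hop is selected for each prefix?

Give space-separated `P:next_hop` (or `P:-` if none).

Answer: P0:NH0 P1:NH2 P2:NH0

Derivation:
Op 1: best P0=- P1=- P2=NH1
Op 2: best P0=- P1=NH2 P2=NH1
Op 3: best P0=- P1=NH1 P2=NH1
Op 4: best P0=- P1=NH1 P2=NH1
Op 5: best P0=- P1=NH1 P2=NH0
Op 6: best P0=- P1=NH1 P2=NH0
Op 7: best P0=- P1=NH1 P2=NH0
Op 8: best P0=- P1=NH1 P2=NH0
Op 9: best P0=- P1=NH2 P2=NH0
Op 10: best P0=NH0 P1=NH2 P2=NH0
Op 11: best P0=NH0 P1=NH2 P2=NH0
Op 12: best P0=NH0 P1=NH2 P2=NH0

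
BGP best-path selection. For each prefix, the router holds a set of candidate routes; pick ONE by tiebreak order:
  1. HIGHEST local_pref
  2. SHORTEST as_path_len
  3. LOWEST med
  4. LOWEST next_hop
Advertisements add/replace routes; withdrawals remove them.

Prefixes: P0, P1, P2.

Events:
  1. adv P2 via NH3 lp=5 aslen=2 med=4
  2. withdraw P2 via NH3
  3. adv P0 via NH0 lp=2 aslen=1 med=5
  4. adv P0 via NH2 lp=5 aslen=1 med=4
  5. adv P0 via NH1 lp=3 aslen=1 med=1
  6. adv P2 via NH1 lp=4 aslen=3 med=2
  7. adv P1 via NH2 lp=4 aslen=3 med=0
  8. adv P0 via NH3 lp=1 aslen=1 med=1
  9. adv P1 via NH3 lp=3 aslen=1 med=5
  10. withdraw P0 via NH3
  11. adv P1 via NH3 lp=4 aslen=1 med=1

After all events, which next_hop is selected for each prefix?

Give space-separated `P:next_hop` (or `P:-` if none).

Op 1: best P0=- P1=- P2=NH3
Op 2: best P0=- P1=- P2=-
Op 3: best P0=NH0 P1=- P2=-
Op 4: best P0=NH2 P1=- P2=-
Op 5: best P0=NH2 P1=- P2=-
Op 6: best P0=NH2 P1=- P2=NH1
Op 7: best P0=NH2 P1=NH2 P2=NH1
Op 8: best P0=NH2 P1=NH2 P2=NH1
Op 9: best P0=NH2 P1=NH2 P2=NH1
Op 10: best P0=NH2 P1=NH2 P2=NH1
Op 11: best P0=NH2 P1=NH3 P2=NH1

Answer: P0:NH2 P1:NH3 P2:NH1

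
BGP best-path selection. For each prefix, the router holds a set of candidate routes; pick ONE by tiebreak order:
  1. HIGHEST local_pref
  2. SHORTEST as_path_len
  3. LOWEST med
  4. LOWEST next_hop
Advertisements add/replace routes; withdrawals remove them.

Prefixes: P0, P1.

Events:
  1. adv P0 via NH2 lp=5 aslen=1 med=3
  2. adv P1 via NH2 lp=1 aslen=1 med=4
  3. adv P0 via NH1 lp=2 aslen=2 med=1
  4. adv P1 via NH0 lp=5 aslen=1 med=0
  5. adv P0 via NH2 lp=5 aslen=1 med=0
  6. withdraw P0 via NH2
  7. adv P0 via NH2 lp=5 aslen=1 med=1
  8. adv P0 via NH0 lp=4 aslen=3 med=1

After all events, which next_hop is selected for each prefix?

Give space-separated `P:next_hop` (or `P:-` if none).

Op 1: best P0=NH2 P1=-
Op 2: best P0=NH2 P1=NH2
Op 3: best P0=NH2 P1=NH2
Op 4: best P0=NH2 P1=NH0
Op 5: best P0=NH2 P1=NH0
Op 6: best P0=NH1 P1=NH0
Op 7: best P0=NH2 P1=NH0
Op 8: best P0=NH2 P1=NH0

Answer: P0:NH2 P1:NH0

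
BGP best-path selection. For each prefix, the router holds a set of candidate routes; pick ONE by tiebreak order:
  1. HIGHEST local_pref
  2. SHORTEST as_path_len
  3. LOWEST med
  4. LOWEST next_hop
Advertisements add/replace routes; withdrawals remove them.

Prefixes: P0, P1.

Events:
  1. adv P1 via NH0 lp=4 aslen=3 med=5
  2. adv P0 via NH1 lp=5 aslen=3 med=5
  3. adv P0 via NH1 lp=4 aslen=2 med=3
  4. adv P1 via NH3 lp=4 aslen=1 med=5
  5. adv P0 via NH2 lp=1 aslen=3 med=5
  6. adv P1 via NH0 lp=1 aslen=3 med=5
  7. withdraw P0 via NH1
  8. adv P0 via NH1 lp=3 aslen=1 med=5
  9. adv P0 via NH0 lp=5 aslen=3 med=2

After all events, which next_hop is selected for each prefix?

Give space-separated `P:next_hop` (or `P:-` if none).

Answer: P0:NH0 P1:NH3

Derivation:
Op 1: best P0=- P1=NH0
Op 2: best P0=NH1 P1=NH0
Op 3: best P0=NH1 P1=NH0
Op 4: best P0=NH1 P1=NH3
Op 5: best P0=NH1 P1=NH3
Op 6: best P0=NH1 P1=NH3
Op 7: best P0=NH2 P1=NH3
Op 8: best P0=NH1 P1=NH3
Op 9: best P0=NH0 P1=NH3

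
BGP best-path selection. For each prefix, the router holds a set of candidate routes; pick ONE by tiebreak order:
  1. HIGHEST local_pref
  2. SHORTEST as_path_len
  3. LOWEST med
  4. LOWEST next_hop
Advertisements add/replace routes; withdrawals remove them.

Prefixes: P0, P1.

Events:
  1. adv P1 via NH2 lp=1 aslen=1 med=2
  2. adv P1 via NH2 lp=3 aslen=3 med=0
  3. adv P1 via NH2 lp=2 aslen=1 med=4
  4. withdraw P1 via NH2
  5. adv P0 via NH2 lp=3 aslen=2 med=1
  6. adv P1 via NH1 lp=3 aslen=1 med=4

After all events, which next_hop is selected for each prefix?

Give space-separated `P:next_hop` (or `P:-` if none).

Answer: P0:NH2 P1:NH1

Derivation:
Op 1: best P0=- P1=NH2
Op 2: best P0=- P1=NH2
Op 3: best P0=- P1=NH2
Op 4: best P0=- P1=-
Op 5: best P0=NH2 P1=-
Op 6: best P0=NH2 P1=NH1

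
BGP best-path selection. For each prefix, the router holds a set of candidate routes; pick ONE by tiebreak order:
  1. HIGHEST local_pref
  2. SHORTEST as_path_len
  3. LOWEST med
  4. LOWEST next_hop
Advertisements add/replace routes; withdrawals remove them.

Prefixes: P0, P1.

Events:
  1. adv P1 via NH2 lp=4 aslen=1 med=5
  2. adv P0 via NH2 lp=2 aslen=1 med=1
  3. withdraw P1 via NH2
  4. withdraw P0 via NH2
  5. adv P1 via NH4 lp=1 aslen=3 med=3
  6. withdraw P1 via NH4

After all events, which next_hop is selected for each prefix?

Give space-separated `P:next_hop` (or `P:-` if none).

Op 1: best P0=- P1=NH2
Op 2: best P0=NH2 P1=NH2
Op 3: best P0=NH2 P1=-
Op 4: best P0=- P1=-
Op 5: best P0=- P1=NH4
Op 6: best P0=- P1=-

Answer: P0:- P1:-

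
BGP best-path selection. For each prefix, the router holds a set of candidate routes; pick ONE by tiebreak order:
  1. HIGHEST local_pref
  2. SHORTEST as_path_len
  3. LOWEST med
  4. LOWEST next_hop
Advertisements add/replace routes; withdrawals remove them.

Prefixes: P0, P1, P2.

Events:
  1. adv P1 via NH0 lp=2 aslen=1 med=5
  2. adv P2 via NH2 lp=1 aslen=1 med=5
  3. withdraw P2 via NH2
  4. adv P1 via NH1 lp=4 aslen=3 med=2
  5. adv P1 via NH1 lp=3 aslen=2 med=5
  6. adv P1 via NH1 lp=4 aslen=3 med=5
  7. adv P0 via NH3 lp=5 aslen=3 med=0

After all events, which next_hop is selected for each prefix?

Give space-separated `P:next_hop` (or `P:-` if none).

Op 1: best P0=- P1=NH0 P2=-
Op 2: best P0=- P1=NH0 P2=NH2
Op 3: best P0=- P1=NH0 P2=-
Op 4: best P0=- P1=NH1 P2=-
Op 5: best P0=- P1=NH1 P2=-
Op 6: best P0=- P1=NH1 P2=-
Op 7: best P0=NH3 P1=NH1 P2=-

Answer: P0:NH3 P1:NH1 P2:-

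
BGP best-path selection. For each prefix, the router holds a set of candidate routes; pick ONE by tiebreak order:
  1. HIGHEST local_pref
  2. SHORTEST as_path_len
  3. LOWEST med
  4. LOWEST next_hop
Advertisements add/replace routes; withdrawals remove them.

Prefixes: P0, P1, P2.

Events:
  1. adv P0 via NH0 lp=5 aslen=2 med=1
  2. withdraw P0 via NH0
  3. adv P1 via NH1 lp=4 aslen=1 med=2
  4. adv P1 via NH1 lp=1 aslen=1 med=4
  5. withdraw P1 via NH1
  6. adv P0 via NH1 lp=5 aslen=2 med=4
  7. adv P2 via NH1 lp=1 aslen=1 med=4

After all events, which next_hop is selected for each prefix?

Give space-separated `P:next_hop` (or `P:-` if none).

Op 1: best P0=NH0 P1=- P2=-
Op 2: best P0=- P1=- P2=-
Op 3: best P0=- P1=NH1 P2=-
Op 4: best P0=- P1=NH1 P2=-
Op 5: best P0=- P1=- P2=-
Op 6: best P0=NH1 P1=- P2=-
Op 7: best P0=NH1 P1=- P2=NH1

Answer: P0:NH1 P1:- P2:NH1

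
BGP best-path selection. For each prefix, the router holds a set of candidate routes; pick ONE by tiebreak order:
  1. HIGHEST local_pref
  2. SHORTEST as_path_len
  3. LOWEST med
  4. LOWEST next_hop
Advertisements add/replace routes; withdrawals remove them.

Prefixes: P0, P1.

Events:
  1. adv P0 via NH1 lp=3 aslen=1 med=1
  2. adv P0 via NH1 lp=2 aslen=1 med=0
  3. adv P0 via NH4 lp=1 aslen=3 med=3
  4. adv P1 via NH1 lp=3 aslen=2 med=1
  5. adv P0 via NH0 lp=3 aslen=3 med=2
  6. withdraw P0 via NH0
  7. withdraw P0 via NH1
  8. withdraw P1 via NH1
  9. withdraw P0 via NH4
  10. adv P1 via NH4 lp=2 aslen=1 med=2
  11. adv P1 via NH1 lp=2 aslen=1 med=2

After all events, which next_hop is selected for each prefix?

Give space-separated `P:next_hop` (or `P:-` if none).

Op 1: best P0=NH1 P1=-
Op 2: best P0=NH1 P1=-
Op 3: best P0=NH1 P1=-
Op 4: best P0=NH1 P1=NH1
Op 5: best P0=NH0 P1=NH1
Op 6: best P0=NH1 P1=NH1
Op 7: best P0=NH4 P1=NH1
Op 8: best P0=NH4 P1=-
Op 9: best P0=- P1=-
Op 10: best P0=- P1=NH4
Op 11: best P0=- P1=NH1

Answer: P0:- P1:NH1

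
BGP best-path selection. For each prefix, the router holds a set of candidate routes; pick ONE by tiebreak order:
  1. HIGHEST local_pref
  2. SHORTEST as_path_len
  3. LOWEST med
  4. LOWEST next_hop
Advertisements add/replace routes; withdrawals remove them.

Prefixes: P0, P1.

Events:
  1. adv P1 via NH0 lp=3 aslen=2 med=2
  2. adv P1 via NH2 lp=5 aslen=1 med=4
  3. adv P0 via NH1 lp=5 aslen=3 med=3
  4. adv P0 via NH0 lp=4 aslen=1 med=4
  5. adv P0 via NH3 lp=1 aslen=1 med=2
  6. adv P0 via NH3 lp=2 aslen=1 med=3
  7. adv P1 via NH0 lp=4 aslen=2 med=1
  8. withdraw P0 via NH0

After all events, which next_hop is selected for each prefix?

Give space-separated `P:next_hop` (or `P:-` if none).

Answer: P0:NH1 P1:NH2

Derivation:
Op 1: best P0=- P1=NH0
Op 2: best P0=- P1=NH2
Op 3: best P0=NH1 P1=NH2
Op 4: best P0=NH1 P1=NH2
Op 5: best P0=NH1 P1=NH2
Op 6: best P0=NH1 P1=NH2
Op 7: best P0=NH1 P1=NH2
Op 8: best P0=NH1 P1=NH2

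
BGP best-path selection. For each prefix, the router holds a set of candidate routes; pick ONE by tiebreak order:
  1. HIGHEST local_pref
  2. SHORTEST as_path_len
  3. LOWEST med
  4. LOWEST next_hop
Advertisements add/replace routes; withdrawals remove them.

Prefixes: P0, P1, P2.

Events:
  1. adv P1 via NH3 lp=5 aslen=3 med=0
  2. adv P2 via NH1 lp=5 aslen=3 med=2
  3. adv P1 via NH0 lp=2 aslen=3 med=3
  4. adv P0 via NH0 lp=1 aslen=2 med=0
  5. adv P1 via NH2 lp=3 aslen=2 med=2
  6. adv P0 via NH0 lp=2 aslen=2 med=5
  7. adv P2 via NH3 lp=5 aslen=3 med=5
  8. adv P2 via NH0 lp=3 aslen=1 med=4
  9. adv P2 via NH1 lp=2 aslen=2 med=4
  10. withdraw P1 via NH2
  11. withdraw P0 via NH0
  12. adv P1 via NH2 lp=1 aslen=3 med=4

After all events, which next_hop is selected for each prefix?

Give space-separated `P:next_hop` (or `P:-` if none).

Op 1: best P0=- P1=NH3 P2=-
Op 2: best P0=- P1=NH3 P2=NH1
Op 3: best P0=- P1=NH3 P2=NH1
Op 4: best P0=NH0 P1=NH3 P2=NH1
Op 5: best P0=NH0 P1=NH3 P2=NH1
Op 6: best P0=NH0 P1=NH3 P2=NH1
Op 7: best P0=NH0 P1=NH3 P2=NH1
Op 8: best P0=NH0 P1=NH3 P2=NH1
Op 9: best P0=NH0 P1=NH3 P2=NH3
Op 10: best P0=NH0 P1=NH3 P2=NH3
Op 11: best P0=- P1=NH3 P2=NH3
Op 12: best P0=- P1=NH3 P2=NH3

Answer: P0:- P1:NH3 P2:NH3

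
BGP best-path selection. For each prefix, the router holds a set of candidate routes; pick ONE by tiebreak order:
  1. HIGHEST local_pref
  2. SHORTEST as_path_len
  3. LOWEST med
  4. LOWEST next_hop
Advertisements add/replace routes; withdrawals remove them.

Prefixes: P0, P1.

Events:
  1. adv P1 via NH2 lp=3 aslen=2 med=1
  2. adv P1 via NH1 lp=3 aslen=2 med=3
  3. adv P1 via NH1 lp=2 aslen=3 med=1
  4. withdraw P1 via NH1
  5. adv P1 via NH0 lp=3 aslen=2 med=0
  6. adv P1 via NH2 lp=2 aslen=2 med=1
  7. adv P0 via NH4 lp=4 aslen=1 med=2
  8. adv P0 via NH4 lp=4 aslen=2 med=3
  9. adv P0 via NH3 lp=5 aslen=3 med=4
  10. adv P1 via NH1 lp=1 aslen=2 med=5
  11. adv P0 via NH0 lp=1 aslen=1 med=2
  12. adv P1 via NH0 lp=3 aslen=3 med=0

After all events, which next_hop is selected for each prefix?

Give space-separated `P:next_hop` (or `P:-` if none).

Answer: P0:NH3 P1:NH0

Derivation:
Op 1: best P0=- P1=NH2
Op 2: best P0=- P1=NH2
Op 3: best P0=- P1=NH2
Op 4: best P0=- P1=NH2
Op 5: best P0=- P1=NH0
Op 6: best P0=- P1=NH0
Op 7: best P0=NH4 P1=NH0
Op 8: best P0=NH4 P1=NH0
Op 9: best P0=NH3 P1=NH0
Op 10: best P0=NH3 P1=NH0
Op 11: best P0=NH3 P1=NH0
Op 12: best P0=NH3 P1=NH0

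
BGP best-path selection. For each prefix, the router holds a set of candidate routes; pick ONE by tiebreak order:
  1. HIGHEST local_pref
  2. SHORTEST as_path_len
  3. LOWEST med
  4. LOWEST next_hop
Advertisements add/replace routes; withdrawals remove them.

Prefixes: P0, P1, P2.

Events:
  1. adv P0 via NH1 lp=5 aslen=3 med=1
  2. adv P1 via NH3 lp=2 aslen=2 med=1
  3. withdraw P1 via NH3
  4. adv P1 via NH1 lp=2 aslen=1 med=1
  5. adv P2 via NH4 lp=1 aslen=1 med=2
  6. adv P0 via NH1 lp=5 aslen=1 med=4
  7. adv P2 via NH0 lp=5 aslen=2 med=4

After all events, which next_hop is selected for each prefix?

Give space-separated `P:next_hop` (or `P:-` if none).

Op 1: best P0=NH1 P1=- P2=-
Op 2: best P0=NH1 P1=NH3 P2=-
Op 3: best P0=NH1 P1=- P2=-
Op 4: best P0=NH1 P1=NH1 P2=-
Op 5: best P0=NH1 P1=NH1 P2=NH4
Op 6: best P0=NH1 P1=NH1 P2=NH4
Op 7: best P0=NH1 P1=NH1 P2=NH0

Answer: P0:NH1 P1:NH1 P2:NH0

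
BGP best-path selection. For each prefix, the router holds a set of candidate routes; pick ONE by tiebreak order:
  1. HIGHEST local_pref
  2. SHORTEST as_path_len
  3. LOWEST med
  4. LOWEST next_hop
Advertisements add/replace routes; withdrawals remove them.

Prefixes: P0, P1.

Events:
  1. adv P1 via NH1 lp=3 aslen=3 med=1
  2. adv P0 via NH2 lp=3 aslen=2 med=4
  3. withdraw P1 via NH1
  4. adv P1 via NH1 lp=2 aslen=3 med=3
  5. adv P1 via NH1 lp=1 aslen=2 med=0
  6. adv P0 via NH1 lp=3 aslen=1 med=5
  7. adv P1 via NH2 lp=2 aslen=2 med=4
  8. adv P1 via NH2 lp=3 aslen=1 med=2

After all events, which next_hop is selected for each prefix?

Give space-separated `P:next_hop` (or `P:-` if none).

Answer: P0:NH1 P1:NH2

Derivation:
Op 1: best P0=- P1=NH1
Op 2: best P0=NH2 P1=NH1
Op 3: best P0=NH2 P1=-
Op 4: best P0=NH2 P1=NH1
Op 5: best P0=NH2 P1=NH1
Op 6: best P0=NH1 P1=NH1
Op 7: best P0=NH1 P1=NH2
Op 8: best P0=NH1 P1=NH2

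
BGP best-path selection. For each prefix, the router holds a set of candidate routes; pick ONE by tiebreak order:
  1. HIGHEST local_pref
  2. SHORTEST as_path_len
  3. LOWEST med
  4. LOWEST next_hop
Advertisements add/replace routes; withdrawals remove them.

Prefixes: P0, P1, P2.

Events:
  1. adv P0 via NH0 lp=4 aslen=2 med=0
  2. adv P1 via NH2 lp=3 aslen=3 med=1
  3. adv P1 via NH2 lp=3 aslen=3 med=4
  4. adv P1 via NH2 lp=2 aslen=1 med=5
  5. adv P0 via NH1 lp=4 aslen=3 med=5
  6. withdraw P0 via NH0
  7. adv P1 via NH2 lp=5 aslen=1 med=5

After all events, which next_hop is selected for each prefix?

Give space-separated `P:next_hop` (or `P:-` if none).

Answer: P0:NH1 P1:NH2 P2:-

Derivation:
Op 1: best P0=NH0 P1=- P2=-
Op 2: best P0=NH0 P1=NH2 P2=-
Op 3: best P0=NH0 P1=NH2 P2=-
Op 4: best P0=NH0 P1=NH2 P2=-
Op 5: best P0=NH0 P1=NH2 P2=-
Op 6: best P0=NH1 P1=NH2 P2=-
Op 7: best P0=NH1 P1=NH2 P2=-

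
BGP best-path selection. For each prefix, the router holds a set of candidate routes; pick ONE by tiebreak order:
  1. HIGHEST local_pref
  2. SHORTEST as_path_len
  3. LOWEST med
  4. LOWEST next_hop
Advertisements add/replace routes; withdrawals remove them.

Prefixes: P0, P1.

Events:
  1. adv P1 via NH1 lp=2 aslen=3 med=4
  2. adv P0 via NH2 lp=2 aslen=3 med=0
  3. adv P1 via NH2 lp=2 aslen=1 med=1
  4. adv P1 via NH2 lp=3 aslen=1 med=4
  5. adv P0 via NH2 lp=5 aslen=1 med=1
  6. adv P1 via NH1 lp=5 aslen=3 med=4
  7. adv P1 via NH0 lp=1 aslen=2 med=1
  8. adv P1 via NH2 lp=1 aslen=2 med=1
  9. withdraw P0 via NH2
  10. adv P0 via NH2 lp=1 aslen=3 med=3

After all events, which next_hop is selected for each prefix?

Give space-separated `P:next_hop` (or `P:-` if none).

Answer: P0:NH2 P1:NH1

Derivation:
Op 1: best P0=- P1=NH1
Op 2: best P0=NH2 P1=NH1
Op 3: best P0=NH2 P1=NH2
Op 4: best P0=NH2 P1=NH2
Op 5: best P0=NH2 P1=NH2
Op 6: best P0=NH2 P1=NH1
Op 7: best P0=NH2 P1=NH1
Op 8: best P0=NH2 P1=NH1
Op 9: best P0=- P1=NH1
Op 10: best P0=NH2 P1=NH1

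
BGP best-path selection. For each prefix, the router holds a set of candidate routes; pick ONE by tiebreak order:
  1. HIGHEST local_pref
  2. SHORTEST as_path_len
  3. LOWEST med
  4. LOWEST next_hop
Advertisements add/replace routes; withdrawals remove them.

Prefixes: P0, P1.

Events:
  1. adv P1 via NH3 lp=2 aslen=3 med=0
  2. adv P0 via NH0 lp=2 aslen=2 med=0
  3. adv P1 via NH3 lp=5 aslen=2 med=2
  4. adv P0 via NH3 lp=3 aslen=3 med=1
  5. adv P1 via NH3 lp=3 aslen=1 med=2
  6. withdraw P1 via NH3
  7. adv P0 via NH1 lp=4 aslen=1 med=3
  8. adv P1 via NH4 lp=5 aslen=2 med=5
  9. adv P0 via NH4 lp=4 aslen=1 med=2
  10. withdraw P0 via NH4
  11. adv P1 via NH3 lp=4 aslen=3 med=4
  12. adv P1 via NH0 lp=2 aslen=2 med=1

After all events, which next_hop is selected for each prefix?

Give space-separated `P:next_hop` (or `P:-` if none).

Answer: P0:NH1 P1:NH4

Derivation:
Op 1: best P0=- P1=NH3
Op 2: best P0=NH0 P1=NH3
Op 3: best P0=NH0 P1=NH3
Op 4: best P0=NH3 P1=NH3
Op 5: best P0=NH3 P1=NH3
Op 6: best P0=NH3 P1=-
Op 7: best P0=NH1 P1=-
Op 8: best P0=NH1 P1=NH4
Op 9: best P0=NH4 P1=NH4
Op 10: best P0=NH1 P1=NH4
Op 11: best P0=NH1 P1=NH4
Op 12: best P0=NH1 P1=NH4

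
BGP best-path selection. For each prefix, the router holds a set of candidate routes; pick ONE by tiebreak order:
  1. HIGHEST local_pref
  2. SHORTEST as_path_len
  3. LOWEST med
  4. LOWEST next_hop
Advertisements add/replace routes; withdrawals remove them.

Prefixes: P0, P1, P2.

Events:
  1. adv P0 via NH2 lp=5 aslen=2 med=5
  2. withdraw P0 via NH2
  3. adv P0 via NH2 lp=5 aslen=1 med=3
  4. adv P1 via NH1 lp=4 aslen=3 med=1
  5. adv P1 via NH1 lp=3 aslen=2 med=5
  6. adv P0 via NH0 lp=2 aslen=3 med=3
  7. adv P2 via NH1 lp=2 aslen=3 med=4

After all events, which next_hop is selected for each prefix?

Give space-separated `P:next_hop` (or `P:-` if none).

Answer: P0:NH2 P1:NH1 P2:NH1

Derivation:
Op 1: best P0=NH2 P1=- P2=-
Op 2: best P0=- P1=- P2=-
Op 3: best P0=NH2 P1=- P2=-
Op 4: best P0=NH2 P1=NH1 P2=-
Op 5: best P0=NH2 P1=NH1 P2=-
Op 6: best P0=NH2 P1=NH1 P2=-
Op 7: best P0=NH2 P1=NH1 P2=NH1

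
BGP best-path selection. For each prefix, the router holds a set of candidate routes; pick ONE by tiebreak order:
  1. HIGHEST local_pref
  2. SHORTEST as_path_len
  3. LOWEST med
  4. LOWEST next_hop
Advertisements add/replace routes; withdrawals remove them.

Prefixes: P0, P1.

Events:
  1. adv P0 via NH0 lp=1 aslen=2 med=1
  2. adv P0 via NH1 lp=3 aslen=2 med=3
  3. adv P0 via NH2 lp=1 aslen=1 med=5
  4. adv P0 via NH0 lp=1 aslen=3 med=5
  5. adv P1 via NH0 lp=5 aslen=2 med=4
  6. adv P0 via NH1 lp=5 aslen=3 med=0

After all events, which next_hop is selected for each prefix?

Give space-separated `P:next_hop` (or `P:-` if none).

Answer: P0:NH1 P1:NH0

Derivation:
Op 1: best P0=NH0 P1=-
Op 2: best P0=NH1 P1=-
Op 3: best P0=NH1 P1=-
Op 4: best P0=NH1 P1=-
Op 5: best P0=NH1 P1=NH0
Op 6: best P0=NH1 P1=NH0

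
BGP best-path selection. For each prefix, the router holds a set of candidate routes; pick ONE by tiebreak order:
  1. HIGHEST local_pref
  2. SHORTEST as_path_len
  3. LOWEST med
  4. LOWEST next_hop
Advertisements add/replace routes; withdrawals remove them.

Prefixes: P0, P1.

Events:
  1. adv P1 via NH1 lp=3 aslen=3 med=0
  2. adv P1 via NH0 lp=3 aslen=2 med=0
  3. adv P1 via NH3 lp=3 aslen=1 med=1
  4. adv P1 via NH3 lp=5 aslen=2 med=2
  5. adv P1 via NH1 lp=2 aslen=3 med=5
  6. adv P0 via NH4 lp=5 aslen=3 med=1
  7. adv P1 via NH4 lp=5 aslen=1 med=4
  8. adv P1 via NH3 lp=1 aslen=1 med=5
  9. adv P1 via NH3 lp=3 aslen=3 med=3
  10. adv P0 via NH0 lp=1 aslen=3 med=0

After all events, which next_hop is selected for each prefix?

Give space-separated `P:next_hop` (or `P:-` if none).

Answer: P0:NH4 P1:NH4

Derivation:
Op 1: best P0=- P1=NH1
Op 2: best P0=- P1=NH0
Op 3: best P0=- P1=NH3
Op 4: best P0=- P1=NH3
Op 5: best P0=- P1=NH3
Op 6: best P0=NH4 P1=NH3
Op 7: best P0=NH4 P1=NH4
Op 8: best P0=NH4 P1=NH4
Op 9: best P0=NH4 P1=NH4
Op 10: best P0=NH4 P1=NH4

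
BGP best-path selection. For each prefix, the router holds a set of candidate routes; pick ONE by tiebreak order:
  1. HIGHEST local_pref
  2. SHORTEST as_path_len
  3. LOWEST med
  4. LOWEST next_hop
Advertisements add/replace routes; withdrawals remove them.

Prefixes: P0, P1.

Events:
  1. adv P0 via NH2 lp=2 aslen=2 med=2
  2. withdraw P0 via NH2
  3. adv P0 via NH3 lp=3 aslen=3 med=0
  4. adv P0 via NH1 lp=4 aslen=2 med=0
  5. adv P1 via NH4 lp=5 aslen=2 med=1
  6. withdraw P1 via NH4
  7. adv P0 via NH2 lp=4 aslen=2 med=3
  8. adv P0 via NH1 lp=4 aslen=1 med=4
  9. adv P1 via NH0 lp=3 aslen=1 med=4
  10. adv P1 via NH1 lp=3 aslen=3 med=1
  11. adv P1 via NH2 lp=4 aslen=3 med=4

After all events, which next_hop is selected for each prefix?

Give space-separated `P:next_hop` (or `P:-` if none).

Answer: P0:NH1 P1:NH2

Derivation:
Op 1: best P0=NH2 P1=-
Op 2: best P0=- P1=-
Op 3: best P0=NH3 P1=-
Op 4: best P0=NH1 P1=-
Op 5: best P0=NH1 P1=NH4
Op 6: best P0=NH1 P1=-
Op 7: best P0=NH1 P1=-
Op 8: best P0=NH1 P1=-
Op 9: best P0=NH1 P1=NH0
Op 10: best P0=NH1 P1=NH0
Op 11: best P0=NH1 P1=NH2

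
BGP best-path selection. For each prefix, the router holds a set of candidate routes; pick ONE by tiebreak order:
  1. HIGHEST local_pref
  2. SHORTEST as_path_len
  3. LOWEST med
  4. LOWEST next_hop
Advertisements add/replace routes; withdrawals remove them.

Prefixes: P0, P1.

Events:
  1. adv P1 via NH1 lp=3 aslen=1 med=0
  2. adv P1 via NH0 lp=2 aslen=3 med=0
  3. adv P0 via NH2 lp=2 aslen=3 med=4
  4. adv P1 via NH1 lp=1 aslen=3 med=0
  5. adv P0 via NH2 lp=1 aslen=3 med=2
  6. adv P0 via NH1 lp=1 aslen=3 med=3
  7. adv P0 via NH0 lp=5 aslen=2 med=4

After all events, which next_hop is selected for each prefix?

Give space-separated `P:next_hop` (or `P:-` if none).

Op 1: best P0=- P1=NH1
Op 2: best P0=- P1=NH1
Op 3: best P0=NH2 P1=NH1
Op 4: best P0=NH2 P1=NH0
Op 5: best P0=NH2 P1=NH0
Op 6: best P0=NH2 P1=NH0
Op 7: best P0=NH0 P1=NH0

Answer: P0:NH0 P1:NH0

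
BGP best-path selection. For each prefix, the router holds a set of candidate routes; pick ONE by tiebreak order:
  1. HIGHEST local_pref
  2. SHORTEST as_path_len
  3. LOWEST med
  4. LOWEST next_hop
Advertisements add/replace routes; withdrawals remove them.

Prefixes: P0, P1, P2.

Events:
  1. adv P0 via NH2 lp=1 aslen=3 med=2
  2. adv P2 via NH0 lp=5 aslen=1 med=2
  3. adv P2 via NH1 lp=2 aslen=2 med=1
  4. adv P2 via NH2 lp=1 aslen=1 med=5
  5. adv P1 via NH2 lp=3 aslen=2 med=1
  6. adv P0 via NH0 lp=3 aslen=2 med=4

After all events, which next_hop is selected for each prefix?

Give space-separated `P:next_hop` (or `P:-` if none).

Answer: P0:NH0 P1:NH2 P2:NH0

Derivation:
Op 1: best P0=NH2 P1=- P2=-
Op 2: best P0=NH2 P1=- P2=NH0
Op 3: best P0=NH2 P1=- P2=NH0
Op 4: best P0=NH2 P1=- P2=NH0
Op 5: best P0=NH2 P1=NH2 P2=NH0
Op 6: best P0=NH0 P1=NH2 P2=NH0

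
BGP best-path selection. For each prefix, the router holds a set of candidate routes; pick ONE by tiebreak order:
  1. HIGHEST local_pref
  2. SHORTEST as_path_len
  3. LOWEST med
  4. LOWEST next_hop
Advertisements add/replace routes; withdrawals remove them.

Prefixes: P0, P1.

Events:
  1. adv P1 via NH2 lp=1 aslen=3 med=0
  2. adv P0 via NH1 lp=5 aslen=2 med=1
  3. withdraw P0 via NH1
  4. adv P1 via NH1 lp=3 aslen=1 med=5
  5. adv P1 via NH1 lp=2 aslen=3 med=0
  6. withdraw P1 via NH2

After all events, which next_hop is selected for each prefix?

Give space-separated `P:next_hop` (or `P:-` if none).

Answer: P0:- P1:NH1

Derivation:
Op 1: best P0=- P1=NH2
Op 2: best P0=NH1 P1=NH2
Op 3: best P0=- P1=NH2
Op 4: best P0=- P1=NH1
Op 5: best P0=- P1=NH1
Op 6: best P0=- P1=NH1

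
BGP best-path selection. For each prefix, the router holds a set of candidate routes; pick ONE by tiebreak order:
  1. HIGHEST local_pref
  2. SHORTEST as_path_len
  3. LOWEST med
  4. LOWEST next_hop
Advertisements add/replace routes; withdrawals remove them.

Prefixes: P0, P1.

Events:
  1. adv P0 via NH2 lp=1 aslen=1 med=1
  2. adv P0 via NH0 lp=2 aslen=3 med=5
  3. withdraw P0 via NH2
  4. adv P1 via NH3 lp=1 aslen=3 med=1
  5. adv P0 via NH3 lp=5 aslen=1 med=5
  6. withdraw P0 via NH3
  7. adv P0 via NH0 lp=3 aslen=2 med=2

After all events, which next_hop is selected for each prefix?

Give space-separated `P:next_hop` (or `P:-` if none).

Answer: P0:NH0 P1:NH3

Derivation:
Op 1: best P0=NH2 P1=-
Op 2: best P0=NH0 P1=-
Op 3: best P0=NH0 P1=-
Op 4: best P0=NH0 P1=NH3
Op 5: best P0=NH3 P1=NH3
Op 6: best P0=NH0 P1=NH3
Op 7: best P0=NH0 P1=NH3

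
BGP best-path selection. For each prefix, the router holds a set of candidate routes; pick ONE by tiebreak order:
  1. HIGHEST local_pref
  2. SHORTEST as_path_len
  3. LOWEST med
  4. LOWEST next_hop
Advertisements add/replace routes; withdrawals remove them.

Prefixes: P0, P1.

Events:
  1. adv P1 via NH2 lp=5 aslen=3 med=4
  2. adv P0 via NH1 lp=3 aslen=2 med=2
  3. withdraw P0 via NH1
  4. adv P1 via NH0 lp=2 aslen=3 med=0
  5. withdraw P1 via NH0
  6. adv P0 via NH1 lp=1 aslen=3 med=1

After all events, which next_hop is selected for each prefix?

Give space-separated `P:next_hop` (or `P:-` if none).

Answer: P0:NH1 P1:NH2

Derivation:
Op 1: best P0=- P1=NH2
Op 2: best P0=NH1 P1=NH2
Op 3: best P0=- P1=NH2
Op 4: best P0=- P1=NH2
Op 5: best P0=- P1=NH2
Op 6: best P0=NH1 P1=NH2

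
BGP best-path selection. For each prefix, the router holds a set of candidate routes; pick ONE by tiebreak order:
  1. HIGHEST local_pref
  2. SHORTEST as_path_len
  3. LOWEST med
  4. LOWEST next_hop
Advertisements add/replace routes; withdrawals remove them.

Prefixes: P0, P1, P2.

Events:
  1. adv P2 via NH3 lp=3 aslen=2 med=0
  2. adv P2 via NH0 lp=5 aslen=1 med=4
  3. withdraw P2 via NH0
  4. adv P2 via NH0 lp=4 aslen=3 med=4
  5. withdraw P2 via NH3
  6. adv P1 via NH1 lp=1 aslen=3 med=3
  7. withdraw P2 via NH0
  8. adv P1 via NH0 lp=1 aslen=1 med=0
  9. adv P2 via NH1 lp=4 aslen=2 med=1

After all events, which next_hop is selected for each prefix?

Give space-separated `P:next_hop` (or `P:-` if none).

Op 1: best P0=- P1=- P2=NH3
Op 2: best P0=- P1=- P2=NH0
Op 3: best P0=- P1=- P2=NH3
Op 4: best P0=- P1=- P2=NH0
Op 5: best P0=- P1=- P2=NH0
Op 6: best P0=- P1=NH1 P2=NH0
Op 7: best P0=- P1=NH1 P2=-
Op 8: best P0=- P1=NH0 P2=-
Op 9: best P0=- P1=NH0 P2=NH1

Answer: P0:- P1:NH0 P2:NH1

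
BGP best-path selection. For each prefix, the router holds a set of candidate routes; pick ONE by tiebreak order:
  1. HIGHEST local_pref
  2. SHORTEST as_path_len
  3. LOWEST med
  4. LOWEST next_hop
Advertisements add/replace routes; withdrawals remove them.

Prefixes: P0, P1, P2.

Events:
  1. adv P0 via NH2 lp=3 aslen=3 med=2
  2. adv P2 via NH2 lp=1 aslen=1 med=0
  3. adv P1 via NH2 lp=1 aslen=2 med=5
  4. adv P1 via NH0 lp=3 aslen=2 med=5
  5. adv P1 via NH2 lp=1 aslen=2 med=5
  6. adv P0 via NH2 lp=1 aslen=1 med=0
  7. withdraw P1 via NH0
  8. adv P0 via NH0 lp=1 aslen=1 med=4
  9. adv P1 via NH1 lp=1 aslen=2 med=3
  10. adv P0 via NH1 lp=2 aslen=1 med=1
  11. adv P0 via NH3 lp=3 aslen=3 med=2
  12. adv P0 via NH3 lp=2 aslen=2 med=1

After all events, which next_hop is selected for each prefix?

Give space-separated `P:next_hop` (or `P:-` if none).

Op 1: best P0=NH2 P1=- P2=-
Op 2: best P0=NH2 P1=- P2=NH2
Op 3: best P0=NH2 P1=NH2 P2=NH2
Op 4: best P0=NH2 P1=NH0 P2=NH2
Op 5: best P0=NH2 P1=NH0 P2=NH2
Op 6: best P0=NH2 P1=NH0 P2=NH2
Op 7: best P0=NH2 P1=NH2 P2=NH2
Op 8: best P0=NH2 P1=NH2 P2=NH2
Op 9: best P0=NH2 P1=NH1 P2=NH2
Op 10: best P0=NH1 P1=NH1 P2=NH2
Op 11: best P0=NH3 P1=NH1 P2=NH2
Op 12: best P0=NH1 P1=NH1 P2=NH2

Answer: P0:NH1 P1:NH1 P2:NH2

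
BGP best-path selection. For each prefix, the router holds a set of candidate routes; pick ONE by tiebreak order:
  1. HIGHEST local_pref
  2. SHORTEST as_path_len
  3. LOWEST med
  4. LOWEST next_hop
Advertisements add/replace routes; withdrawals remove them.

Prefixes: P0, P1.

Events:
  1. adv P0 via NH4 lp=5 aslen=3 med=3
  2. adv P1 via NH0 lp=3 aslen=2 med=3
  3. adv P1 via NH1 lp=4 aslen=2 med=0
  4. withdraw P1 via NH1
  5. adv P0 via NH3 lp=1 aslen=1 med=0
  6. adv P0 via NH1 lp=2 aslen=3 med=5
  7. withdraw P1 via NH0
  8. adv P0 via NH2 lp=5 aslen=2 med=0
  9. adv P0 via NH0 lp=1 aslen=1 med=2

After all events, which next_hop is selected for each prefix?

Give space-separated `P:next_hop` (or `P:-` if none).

Answer: P0:NH2 P1:-

Derivation:
Op 1: best P0=NH4 P1=-
Op 2: best P0=NH4 P1=NH0
Op 3: best P0=NH4 P1=NH1
Op 4: best P0=NH4 P1=NH0
Op 5: best P0=NH4 P1=NH0
Op 6: best P0=NH4 P1=NH0
Op 7: best P0=NH4 P1=-
Op 8: best P0=NH2 P1=-
Op 9: best P0=NH2 P1=-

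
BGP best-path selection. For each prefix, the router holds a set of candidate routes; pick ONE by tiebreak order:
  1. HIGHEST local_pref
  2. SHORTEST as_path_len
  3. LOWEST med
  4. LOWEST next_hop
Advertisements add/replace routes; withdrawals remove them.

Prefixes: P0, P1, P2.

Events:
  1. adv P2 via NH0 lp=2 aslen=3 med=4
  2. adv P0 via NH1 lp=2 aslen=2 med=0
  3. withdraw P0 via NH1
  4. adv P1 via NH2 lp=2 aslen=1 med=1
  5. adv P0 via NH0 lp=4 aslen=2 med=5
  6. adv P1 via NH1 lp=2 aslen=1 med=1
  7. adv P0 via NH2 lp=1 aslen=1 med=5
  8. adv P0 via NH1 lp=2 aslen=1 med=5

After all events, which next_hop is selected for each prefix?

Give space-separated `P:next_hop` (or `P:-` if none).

Op 1: best P0=- P1=- P2=NH0
Op 2: best P0=NH1 P1=- P2=NH0
Op 3: best P0=- P1=- P2=NH0
Op 4: best P0=- P1=NH2 P2=NH0
Op 5: best P0=NH0 P1=NH2 P2=NH0
Op 6: best P0=NH0 P1=NH1 P2=NH0
Op 7: best P0=NH0 P1=NH1 P2=NH0
Op 8: best P0=NH0 P1=NH1 P2=NH0

Answer: P0:NH0 P1:NH1 P2:NH0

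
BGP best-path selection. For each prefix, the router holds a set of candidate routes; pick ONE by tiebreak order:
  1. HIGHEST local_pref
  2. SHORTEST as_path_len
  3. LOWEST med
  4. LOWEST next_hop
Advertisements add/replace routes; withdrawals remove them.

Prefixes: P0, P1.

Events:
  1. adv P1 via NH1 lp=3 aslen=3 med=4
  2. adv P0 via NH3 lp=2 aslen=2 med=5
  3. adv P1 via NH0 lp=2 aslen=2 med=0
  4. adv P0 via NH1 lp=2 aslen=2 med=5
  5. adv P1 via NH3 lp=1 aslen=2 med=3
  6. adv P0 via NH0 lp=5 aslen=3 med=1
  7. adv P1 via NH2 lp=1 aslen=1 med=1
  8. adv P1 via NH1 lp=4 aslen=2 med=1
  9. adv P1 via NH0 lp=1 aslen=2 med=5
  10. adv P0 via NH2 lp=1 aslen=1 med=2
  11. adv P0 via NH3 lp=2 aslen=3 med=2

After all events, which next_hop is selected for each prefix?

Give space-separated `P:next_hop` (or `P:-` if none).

Answer: P0:NH0 P1:NH1

Derivation:
Op 1: best P0=- P1=NH1
Op 2: best P0=NH3 P1=NH1
Op 3: best P0=NH3 P1=NH1
Op 4: best P0=NH1 P1=NH1
Op 5: best P0=NH1 P1=NH1
Op 6: best P0=NH0 P1=NH1
Op 7: best P0=NH0 P1=NH1
Op 8: best P0=NH0 P1=NH1
Op 9: best P0=NH0 P1=NH1
Op 10: best P0=NH0 P1=NH1
Op 11: best P0=NH0 P1=NH1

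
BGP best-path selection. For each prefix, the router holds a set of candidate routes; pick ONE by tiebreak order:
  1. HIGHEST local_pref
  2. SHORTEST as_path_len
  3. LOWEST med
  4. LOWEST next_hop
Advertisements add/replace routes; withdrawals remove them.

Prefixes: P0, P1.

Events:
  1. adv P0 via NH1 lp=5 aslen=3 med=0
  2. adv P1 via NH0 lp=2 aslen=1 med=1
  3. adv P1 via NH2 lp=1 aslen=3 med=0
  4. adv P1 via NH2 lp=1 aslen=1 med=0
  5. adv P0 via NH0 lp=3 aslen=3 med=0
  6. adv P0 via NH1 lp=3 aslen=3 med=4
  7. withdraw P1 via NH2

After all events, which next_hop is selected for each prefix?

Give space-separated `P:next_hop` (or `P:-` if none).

Op 1: best P0=NH1 P1=-
Op 2: best P0=NH1 P1=NH0
Op 3: best P0=NH1 P1=NH0
Op 4: best P0=NH1 P1=NH0
Op 5: best P0=NH1 P1=NH0
Op 6: best P0=NH0 P1=NH0
Op 7: best P0=NH0 P1=NH0

Answer: P0:NH0 P1:NH0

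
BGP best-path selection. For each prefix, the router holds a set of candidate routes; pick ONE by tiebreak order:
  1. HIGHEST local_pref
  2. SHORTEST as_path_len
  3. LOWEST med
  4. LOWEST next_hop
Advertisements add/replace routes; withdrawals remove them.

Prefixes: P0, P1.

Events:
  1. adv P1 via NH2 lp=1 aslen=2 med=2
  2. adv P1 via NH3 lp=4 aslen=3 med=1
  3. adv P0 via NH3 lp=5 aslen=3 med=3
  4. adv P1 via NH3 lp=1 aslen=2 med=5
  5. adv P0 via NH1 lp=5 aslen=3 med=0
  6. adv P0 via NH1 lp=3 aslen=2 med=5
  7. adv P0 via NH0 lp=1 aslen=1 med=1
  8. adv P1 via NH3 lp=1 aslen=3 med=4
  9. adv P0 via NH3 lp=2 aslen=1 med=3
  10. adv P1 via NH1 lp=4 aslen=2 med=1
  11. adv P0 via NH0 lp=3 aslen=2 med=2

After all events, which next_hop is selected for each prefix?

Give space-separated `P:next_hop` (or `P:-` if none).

Op 1: best P0=- P1=NH2
Op 2: best P0=- P1=NH3
Op 3: best P0=NH3 P1=NH3
Op 4: best P0=NH3 P1=NH2
Op 5: best P0=NH1 P1=NH2
Op 6: best P0=NH3 P1=NH2
Op 7: best P0=NH3 P1=NH2
Op 8: best P0=NH3 P1=NH2
Op 9: best P0=NH1 P1=NH2
Op 10: best P0=NH1 P1=NH1
Op 11: best P0=NH0 P1=NH1

Answer: P0:NH0 P1:NH1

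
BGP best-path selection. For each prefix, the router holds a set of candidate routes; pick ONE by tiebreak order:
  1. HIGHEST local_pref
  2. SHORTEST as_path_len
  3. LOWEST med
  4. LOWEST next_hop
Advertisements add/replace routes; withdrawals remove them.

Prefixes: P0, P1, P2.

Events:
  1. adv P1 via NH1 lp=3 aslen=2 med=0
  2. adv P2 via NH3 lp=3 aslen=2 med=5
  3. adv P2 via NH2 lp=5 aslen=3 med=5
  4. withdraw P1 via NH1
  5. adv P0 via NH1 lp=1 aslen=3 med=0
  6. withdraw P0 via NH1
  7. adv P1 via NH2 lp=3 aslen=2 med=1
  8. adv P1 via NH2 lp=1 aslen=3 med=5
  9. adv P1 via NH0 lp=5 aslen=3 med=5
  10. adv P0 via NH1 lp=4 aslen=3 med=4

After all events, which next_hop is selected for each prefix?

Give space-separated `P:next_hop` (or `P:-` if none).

Answer: P0:NH1 P1:NH0 P2:NH2

Derivation:
Op 1: best P0=- P1=NH1 P2=-
Op 2: best P0=- P1=NH1 P2=NH3
Op 3: best P0=- P1=NH1 P2=NH2
Op 4: best P0=- P1=- P2=NH2
Op 5: best P0=NH1 P1=- P2=NH2
Op 6: best P0=- P1=- P2=NH2
Op 7: best P0=- P1=NH2 P2=NH2
Op 8: best P0=- P1=NH2 P2=NH2
Op 9: best P0=- P1=NH0 P2=NH2
Op 10: best P0=NH1 P1=NH0 P2=NH2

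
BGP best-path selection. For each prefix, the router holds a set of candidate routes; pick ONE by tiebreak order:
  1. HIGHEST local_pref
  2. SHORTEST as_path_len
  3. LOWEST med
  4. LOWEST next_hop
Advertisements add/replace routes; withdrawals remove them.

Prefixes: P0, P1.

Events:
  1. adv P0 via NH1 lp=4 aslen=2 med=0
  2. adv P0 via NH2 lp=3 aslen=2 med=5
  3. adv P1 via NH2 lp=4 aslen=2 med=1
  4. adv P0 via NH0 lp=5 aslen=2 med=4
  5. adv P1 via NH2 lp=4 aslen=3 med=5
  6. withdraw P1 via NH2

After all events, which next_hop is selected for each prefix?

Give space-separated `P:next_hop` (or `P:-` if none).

Op 1: best P0=NH1 P1=-
Op 2: best P0=NH1 P1=-
Op 3: best P0=NH1 P1=NH2
Op 4: best P0=NH0 P1=NH2
Op 5: best P0=NH0 P1=NH2
Op 6: best P0=NH0 P1=-

Answer: P0:NH0 P1:-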